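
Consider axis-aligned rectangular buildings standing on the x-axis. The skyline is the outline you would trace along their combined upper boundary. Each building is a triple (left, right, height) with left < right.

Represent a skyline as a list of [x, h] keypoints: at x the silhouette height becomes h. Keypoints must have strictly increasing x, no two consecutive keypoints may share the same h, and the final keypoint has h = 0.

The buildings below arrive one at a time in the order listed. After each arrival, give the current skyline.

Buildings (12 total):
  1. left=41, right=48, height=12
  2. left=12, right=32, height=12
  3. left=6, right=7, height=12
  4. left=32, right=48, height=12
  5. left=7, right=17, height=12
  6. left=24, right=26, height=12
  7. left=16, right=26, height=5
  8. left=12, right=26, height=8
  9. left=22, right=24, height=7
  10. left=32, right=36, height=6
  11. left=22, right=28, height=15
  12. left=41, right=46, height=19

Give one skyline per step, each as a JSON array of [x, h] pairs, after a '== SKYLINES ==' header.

== SKYLINES ==
[[41,12],[48,0]]
[[12,12],[32,0],[41,12],[48,0]]
[[6,12],[7,0],[12,12],[32,0],[41,12],[48,0]]
[[6,12],[7,0],[12,12],[48,0]]
[[6,12],[48,0]]
[[6,12],[48,0]]
[[6,12],[48,0]]
[[6,12],[48,0]]
[[6,12],[48,0]]
[[6,12],[48,0]]
[[6,12],[22,15],[28,12],[48,0]]
[[6,12],[22,15],[28,12],[41,19],[46,12],[48,0]]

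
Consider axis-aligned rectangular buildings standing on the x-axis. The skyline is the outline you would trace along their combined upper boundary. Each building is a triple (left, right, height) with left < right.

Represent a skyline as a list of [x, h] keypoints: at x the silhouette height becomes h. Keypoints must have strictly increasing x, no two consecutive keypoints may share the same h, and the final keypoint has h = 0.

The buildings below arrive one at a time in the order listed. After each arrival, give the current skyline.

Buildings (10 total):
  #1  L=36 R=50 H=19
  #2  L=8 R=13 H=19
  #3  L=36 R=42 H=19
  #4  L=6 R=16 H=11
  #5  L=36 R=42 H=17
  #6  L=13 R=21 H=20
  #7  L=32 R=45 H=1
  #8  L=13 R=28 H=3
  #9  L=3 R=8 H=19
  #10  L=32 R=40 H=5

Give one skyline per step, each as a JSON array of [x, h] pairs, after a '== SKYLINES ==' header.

== SKYLINES ==
[[36,19],[50,0]]
[[8,19],[13,0],[36,19],[50,0]]
[[8,19],[13,0],[36,19],[50,0]]
[[6,11],[8,19],[13,11],[16,0],[36,19],[50,0]]
[[6,11],[8,19],[13,11],[16,0],[36,19],[50,0]]
[[6,11],[8,19],[13,20],[21,0],[36,19],[50,0]]
[[6,11],[8,19],[13,20],[21,0],[32,1],[36,19],[50,0]]
[[6,11],[8,19],[13,20],[21,3],[28,0],[32,1],[36,19],[50,0]]
[[3,19],[13,20],[21,3],[28,0],[32,1],[36,19],[50,0]]
[[3,19],[13,20],[21,3],[28,0],[32,5],[36,19],[50,0]]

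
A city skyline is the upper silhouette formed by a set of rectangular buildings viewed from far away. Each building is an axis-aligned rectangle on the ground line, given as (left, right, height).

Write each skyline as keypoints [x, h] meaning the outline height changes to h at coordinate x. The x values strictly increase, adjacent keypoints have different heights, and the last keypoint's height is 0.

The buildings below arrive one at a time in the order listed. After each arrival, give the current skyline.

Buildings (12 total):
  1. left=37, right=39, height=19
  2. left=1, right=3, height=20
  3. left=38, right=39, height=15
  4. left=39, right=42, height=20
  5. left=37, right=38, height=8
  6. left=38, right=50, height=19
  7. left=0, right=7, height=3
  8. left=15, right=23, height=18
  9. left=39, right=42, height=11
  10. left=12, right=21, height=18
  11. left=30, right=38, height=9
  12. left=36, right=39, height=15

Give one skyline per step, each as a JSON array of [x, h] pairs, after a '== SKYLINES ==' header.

== SKYLINES ==
[[37,19],[39,0]]
[[1,20],[3,0],[37,19],[39,0]]
[[1,20],[3,0],[37,19],[39,0]]
[[1,20],[3,0],[37,19],[39,20],[42,0]]
[[1,20],[3,0],[37,19],[39,20],[42,0]]
[[1,20],[3,0],[37,19],[39,20],[42,19],[50,0]]
[[0,3],[1,20],[3,3],[7,0],[37,19],[39,20],[42,19],[50,0]]
[[0,3],[1,20],[3,3],[7,0],[15,18],[23,0],[37,19],[39,20],[42,19],[50,0]]
[[0,3],[1,20],[3,3],[7,0],[15,18],[23,0],[37,19],[39,20],[42,19],[50,0]]
[[0,3],[1,20],[3,3],[7,0],[12,18],[23,0],[37,19],[39,20],[42,19],[50,0]]
[[0,3],[1,20],[3,3],[7,0],[12,18],[23,0],[30,9],[37,19],[39,20],[42,19],[50,0]]
[[0,3],[1,20],[3,3],[7,0],[12,18],[23,0],[30,9],[36,15],[37,19],[39,20],[42,19],[50,0]]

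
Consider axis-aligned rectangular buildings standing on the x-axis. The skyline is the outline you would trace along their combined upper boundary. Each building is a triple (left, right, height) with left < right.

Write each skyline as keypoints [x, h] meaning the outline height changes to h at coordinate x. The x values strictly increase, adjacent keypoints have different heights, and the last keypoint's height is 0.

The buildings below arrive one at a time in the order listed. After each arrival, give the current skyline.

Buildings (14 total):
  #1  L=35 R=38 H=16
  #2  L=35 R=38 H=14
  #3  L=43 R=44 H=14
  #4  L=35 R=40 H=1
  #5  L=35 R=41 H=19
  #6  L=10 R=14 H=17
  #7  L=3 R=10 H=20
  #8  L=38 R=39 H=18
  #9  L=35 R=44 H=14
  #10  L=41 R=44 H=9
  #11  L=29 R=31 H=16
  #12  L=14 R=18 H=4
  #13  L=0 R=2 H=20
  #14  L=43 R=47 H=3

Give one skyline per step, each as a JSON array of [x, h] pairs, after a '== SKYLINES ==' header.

== SKYLINES ==
[[35,16],[38,0]]
[[35,16],[38,0]]
[[35,16],[38,0],[43,14],[44,0]]
[[35,16],[38,1],[40,0],[43,14],[44,0]]
[[35,19],[41,0],[43,14],[44,0]]
[[10,17],[14,0],[35,19],[41,0],[43,14],[44,0]]
[[3,20],[10,17],[14,0],[35,19],[41,0],[43,14],[44,0]]
[[3,20],[10,17],[14,0],[35,19],[41,0],[43,14],[44,0]]
[[3,20],[10,17],[14,0],[35,19],[41,14],[44,0]]
[[3,20],[10,17],[14,0],[35,19],[41,14],[44,0]]
[[3,20],[10,17],[14,0],[29,16],[31,0],[35,19],[41,14],[44,0]]
[[3,20],[10,17],[14,4],[18,0],[29,16],[31,0],[35,19],[41,14],[44,0]]
[[0,20],[2,0],[3,20],[10,17],[14,4],[18,0],[29,16],[31,0],[35,19],[41,14],[44,0]]
[[0,20],[2,0],[3,20],[10,17],[14,4],[18,0],[29,16],[31,0],[35,19],[41,14],[44,3],[47,0]]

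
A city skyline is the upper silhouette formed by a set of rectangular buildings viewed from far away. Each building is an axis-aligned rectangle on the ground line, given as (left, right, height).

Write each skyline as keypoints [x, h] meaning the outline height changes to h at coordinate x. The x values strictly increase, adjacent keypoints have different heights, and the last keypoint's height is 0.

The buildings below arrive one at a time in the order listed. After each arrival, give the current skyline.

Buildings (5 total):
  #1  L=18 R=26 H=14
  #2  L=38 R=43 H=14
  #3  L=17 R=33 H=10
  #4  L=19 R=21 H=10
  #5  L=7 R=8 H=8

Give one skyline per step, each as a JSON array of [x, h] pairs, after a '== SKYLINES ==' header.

== SKYLINES ==
[[18,14],[26,0]]
[[18,14],[26,0],[38,14],[43,0]]
[[17,10],[18,14],[26,10],[33,0],[38,14],[43,0]]
[[17,10],[18,14],[26,10],[33,0],[38,14],[43,0]]
[[7,8],[8,0],[17,10],[18,14],[26,10],[33,0],[38,14],[43,0]]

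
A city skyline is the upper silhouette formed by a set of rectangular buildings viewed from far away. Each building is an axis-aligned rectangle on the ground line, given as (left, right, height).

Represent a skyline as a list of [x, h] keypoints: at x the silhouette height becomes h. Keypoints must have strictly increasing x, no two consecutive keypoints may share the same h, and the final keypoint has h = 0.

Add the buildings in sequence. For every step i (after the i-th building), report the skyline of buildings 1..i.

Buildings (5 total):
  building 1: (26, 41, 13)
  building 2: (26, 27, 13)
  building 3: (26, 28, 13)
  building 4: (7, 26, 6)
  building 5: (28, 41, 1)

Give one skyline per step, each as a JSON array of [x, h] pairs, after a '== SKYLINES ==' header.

== SKYLINES ==
[[26,13],[41,0]]
[[26,13],[41,0]]
[[26,13],[41,0]]
[[7,6],[26,13],[41,0]]
[[7,6],[26,13],[41,0]]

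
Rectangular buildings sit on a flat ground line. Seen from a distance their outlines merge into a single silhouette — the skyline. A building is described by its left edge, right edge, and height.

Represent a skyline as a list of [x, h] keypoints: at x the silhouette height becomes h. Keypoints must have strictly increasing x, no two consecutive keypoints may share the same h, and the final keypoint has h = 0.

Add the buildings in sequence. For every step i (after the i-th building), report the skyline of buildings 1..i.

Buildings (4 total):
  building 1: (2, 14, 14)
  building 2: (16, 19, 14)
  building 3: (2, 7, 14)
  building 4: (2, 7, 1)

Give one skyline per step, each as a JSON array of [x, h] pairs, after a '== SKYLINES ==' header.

== SKYLINES ==
[[2,14],[14,0]]
[[2,14],[14,0],[16,14],[19,0]]
[[2,14],[14,0],[16,14],[19,0]]
[[2,14],[14,0],[16,14],[19,0]]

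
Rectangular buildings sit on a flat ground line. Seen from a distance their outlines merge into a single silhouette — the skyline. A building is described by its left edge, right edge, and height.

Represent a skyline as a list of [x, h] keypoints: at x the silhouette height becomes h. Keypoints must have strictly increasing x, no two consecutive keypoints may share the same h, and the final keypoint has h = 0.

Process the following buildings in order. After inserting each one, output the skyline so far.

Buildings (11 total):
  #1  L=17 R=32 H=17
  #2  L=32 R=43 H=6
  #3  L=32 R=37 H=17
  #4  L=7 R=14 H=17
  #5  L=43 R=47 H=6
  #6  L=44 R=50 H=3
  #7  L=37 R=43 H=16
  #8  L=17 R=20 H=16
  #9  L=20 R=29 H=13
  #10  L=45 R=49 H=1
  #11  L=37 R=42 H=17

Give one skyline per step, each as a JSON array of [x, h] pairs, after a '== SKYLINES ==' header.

== SKYLINES ==
[[17,17],[32,0]]
[[17,17],[32,6],[43,0]]
[[17,17],[37,6],[43,0]]
[[7,17],[14,0],[17,17],[37,6],[43,0]]
[[7,17],[14,0],[17,17],[37,6],[47,0]]
[[7,17],[14,0],[17,17],[37,6],[47,3],[50,0]]
[[7,17],[14,0],[17,17],[37,16],[43,6],[47,3],[50,0]]
[[7,17],[14,0],[17,17],[37,16],[43,6],[47,3],[50,0]]
[[7,17],[14,0],[17,17],[37,16],[43,6],[47,3],[50,0]]
[[7,17],[14,0],[17,17],[37,16],[43,6],[47,3],[50,0]]
[[7,17],[14,0],[17,17],[42,16],[43,6],[47,3],[50,0]]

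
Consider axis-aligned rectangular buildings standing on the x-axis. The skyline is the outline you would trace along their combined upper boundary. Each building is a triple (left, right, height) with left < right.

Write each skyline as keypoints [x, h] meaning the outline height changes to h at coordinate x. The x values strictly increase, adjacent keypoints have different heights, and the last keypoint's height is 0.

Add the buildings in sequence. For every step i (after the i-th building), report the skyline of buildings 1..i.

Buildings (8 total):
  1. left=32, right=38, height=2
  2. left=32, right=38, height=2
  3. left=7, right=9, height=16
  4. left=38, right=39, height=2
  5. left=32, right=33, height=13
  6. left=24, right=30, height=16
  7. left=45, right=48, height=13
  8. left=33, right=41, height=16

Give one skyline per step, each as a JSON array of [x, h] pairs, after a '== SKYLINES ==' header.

== SKYLINES ==
[[32,2],[38,0]]
[[32,2],[38,0]]
[[7,16],[9,0],[32,2],[38,0]]
[[7,16],[9,0],[32,2],[39,0]]
[[7,16],[9,0],[32,13],[33,2],[39,0]]
[[7,16],[9,0],[24,16],[30,0],[32,13],[33,2],[39,0]]
[[7,16],[9,0],[24,16],[30,0],[32,13],[33,2],[39,0],[45,13],[48,0]]
[[7,16],[9,0],[24,16],[30,0],[32,13],[33,16],[41,0],[45,13],[48,0]]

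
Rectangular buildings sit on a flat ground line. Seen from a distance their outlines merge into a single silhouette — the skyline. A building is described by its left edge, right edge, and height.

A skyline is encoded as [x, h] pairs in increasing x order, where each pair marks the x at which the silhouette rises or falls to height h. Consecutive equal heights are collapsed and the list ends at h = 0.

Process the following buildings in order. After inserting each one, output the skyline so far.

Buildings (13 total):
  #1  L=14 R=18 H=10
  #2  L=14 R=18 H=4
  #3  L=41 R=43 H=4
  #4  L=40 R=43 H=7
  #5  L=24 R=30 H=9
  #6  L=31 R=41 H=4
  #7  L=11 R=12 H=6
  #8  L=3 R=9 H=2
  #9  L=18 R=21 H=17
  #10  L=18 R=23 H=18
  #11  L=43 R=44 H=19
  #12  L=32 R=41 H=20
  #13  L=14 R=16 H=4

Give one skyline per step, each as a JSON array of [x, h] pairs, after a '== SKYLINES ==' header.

== SKYLINES ==
[[14,10],[18,0]]
[[14,10],[18,0]]
[[14,10],[18,0],[41,4],[43,0]]
[[14,10],[18,0],[40,7],[43,0]]
[[14,10],[18,0],[24,9],[30,0],[40,7],[43,0]]
[[14,10],[18,0],[24,9],[30,0],[31,4],[40,7],[43,0]]
[[11,6],[12,0],[14,10],[18,0],[24,9],[30,0],[31,4],[40,7],[43,0]]
[[3,2],[9,0],[11,6],[12,0],[14,10],[18,0],[24,9],[30,0],[31,4],[40,7],[43,0]]
[[3,2],[9,0],[11,6],[12,0],[14,10],[18,17],[21,0],[24,9],[30,0],[31,4],[40,7],[43,0]]
[[3,2],[9,0],[11,6],[12,0],[14,10],[18,18],[23,0],[24,9],[30,0],[31,4],[40,7],[43,0]]
[[3,2],[9,0],[11,6],[12,0],[14,10],[18,18],[23,0],[24,9],[30,0],[31,4],[40,7],[43,19],[44,0]]
[[3,2],[9,0],[11,6],[12,0],[14,10],[18,18],[23,0],[24,9],[30,0],[31,4],[32,20],[41,7],[43,19],[44,0]]
[[3,2],[9,0],[11,6],[12,0],[14,10],[18,18],[23,0],[24,9],[30,0],[31,4],[32,20],[41,7],[43,19],[44,0]]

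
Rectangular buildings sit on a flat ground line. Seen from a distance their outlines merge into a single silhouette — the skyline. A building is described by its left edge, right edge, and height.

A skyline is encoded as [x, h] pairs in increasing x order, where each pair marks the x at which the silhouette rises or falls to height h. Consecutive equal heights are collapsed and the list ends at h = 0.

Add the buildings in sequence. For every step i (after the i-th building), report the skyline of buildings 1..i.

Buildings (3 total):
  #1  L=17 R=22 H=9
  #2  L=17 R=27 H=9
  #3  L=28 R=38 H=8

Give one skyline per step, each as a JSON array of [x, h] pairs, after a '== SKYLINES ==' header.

== SKYLINES ==
[[17,9],[22,0]]
[[17,9],[27,0]]
[[17,9],[27,0],[28,8],[38,0]]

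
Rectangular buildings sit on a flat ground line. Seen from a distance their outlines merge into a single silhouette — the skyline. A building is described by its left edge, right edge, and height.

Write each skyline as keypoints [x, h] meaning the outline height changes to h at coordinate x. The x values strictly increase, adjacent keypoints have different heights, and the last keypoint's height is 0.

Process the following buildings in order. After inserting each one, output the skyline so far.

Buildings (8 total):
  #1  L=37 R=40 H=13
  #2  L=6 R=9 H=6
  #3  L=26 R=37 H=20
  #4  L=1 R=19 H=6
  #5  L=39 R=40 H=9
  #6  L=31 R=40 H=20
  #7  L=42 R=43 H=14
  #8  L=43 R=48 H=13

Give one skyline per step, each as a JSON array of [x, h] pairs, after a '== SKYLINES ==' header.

== SKYLINES ==
[[37,13],[40,0]]
[[6,6],[9,0],[37,13],[40,0]]
[[6,6],[9,0],[26,20],[37,13],[40,0]]
[[1,6],[19,0],[26,20],[37,13],[40,0]]
[[1,6],[19,0],[26,20],[37,13],[40,0]]
[[1,6],[19,0],[26,20],[40,0]]
[[1,6],[19,0],[26,20],[40,0],[42,14],[43,0]]
[[1,6],[19,0],[26,20],[40,0],[42,14],[43,13],[48,0]]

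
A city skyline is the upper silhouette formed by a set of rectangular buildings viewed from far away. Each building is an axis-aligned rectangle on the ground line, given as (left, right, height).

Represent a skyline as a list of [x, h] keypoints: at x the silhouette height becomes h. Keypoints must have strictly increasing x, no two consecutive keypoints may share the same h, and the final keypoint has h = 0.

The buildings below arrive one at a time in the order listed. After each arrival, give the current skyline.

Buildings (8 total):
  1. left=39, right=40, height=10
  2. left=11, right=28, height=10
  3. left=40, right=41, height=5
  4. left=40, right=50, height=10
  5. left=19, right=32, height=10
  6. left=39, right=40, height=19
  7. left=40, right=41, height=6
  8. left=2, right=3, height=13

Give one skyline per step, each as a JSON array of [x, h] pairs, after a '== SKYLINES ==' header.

== SKYLINES ==
[[39,10],[40,0]]
[[11,10],[28,0],[39,10],[40,0]]
[[11,10],[28,0],[39,10],[40,5],[41,0]]
[[11,10],[28,0],[39,10],[50,0]]
[[11,10],[32,0],[39,10],[50,0]]
[[11,10],[32,0],[39,19],[40,10],[50,0]]
[[11,10],[32,0],[39,19],[40,10],[50,0]]
[[2,13],[3,0],[11,10],[32,0],[39,19],[40,10],[50,0]]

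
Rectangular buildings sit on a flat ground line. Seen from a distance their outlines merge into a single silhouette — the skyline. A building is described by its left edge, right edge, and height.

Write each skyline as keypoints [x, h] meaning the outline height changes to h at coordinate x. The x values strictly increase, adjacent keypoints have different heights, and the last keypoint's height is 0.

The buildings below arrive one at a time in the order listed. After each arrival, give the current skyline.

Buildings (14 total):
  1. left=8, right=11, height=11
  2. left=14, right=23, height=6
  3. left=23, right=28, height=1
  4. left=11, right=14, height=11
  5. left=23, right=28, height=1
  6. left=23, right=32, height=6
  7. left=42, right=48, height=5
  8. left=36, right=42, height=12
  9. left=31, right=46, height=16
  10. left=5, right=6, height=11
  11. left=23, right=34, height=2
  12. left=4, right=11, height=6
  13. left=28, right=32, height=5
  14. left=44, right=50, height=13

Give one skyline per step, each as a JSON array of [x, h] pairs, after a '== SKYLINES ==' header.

== SKYLINES ==
[[8,11],[11,0]]
[[8,11],[11,0],[14,6],[23,0]]
[[8,11],[11,0],[14,6],[23,1],[28,0]]
[[8,11],[14,6],[23,1],[28,0]]
[[8,11],[14,6],[23,1],[28,0]]
[[8,11],[14,6],[32,0]]
[[8,11],[14,6],[32,0],[42,5],[48,0]]
[[8,11],[14,6],[32,0],[36,12],[42,5],[48,0]]
[[8,11],[14,6],[31,16],[46,5],[48,0]]
[[5,11],[6,0],[8,11],[14,6],[31,16],[46,5],[48,0]]
[[5,11],[6,0],[8,11],[14,6],[31,16],[46,5],[48,0]]
[[4,6],[5,11],[6,6],[8,11],[14,6],[31,16],[46,5],[48,0]]
[[4,6],[5,11],[6,6],[8,11],[14,6],[31,16],[46,5],[48,0]]
[[4,6],[5,11],[6,6],[8,11],[14,6],[31,16],[46,13],[50,0]]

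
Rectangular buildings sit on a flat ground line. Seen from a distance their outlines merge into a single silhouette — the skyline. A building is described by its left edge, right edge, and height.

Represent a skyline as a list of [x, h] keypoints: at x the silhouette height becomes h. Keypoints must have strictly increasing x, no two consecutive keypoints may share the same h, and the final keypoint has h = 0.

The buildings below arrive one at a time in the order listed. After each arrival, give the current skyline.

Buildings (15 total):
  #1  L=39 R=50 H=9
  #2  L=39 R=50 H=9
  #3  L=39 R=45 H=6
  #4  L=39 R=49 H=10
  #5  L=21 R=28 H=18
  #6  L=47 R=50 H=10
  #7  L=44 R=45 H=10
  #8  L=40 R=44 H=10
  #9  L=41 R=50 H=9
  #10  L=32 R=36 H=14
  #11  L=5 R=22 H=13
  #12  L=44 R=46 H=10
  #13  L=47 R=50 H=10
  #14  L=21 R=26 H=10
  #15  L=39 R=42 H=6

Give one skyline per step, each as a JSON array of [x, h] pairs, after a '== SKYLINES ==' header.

== SKYLINES ==
[[39,9],[50,0]]
[[39,9],[50,0]]
[[39,9],[50,0]]
[[39,10],[49,9],[50,0]]
[[21,18],[28,0],[39,10],[49,9],[50,0]]
[[21,18],[28,0],[39,10],[50,0]]
[[21,18],[28,0],[39,10],[50,0]]
[[21,18],[28,0],[39,10],[50,0]]
[[21,18],[28,0],[39,10],[50,0]]
[[21,18],[28,0],[32,14],[36,0],[39,10],[50,0]]
[[5,13],[21,18],[28,0],[32,14],[36,0],[39,10],[50,0]]
[[5,13],[21,18],[28,0],[32,14],[36,0],[39,10],[50,0]]
[[5,13],[21,18],[28,0],[32,14],[36,0],[39,10],[50,0]]
[[5,13],[21,18],[28,0],[32,14],[36,0],[39,10],[50,0]]
[[5,13],[21,18],[28,0],[32,14],[36,0],[39,10],[50,0]]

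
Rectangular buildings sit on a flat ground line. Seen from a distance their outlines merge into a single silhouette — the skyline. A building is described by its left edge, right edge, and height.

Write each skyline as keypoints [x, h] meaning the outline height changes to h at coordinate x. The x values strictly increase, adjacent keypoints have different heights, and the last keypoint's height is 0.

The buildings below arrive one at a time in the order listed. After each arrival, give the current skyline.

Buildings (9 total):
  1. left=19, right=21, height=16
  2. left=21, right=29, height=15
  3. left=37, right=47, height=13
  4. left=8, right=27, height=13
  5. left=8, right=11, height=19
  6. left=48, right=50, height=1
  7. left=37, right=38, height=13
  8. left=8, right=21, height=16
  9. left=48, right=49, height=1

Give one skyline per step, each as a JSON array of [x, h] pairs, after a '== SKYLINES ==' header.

== SKYLINES ==
[[19,16],[21,0]]
[[19,16],[21,15],[29,0]]
[[19,16],[21,15],[29,0],[37,13],[47,0]]
[[8,13],[19,16],[21,15],[29,0],[37,13],[47,0]]
[[8,19],[11,13],[19,16],[21,15],[29,0],[37,13],[47,0]]
[[8,19],[11,13],[19,16],[21,15],[29,0],[37,13],[47,0],[48,1],[50,0]]
[[8,19],[11,13],[19,16],[21,15],[29,0],[37,13],[47,0],[48,1],[50,0]]
[[8,19],[11,16],[21,15],[29,0],[37,13],[47,0],[48,1],[50,0]]
[[8,19],[11,16],[21,15],[29,0],[37,13],[47,0],[48,1],[50,0]]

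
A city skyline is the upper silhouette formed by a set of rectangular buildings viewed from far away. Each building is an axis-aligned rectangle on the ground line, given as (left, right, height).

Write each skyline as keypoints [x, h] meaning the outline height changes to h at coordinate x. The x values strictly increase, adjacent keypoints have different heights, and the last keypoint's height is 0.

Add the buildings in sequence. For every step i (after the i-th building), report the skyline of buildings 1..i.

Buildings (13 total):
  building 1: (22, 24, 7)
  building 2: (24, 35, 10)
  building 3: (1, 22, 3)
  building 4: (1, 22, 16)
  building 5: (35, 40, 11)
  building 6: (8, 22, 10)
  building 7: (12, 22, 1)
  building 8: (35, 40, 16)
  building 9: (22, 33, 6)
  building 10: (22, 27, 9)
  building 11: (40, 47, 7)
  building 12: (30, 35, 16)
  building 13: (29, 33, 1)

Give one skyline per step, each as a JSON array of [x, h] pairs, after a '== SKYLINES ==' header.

== SKYLINES ==
[[22,7],[24,0]]
[[22,7],[24,10],[35,0]]
[[1,3],[22,7],[24,10],[35,0]]
[[1,16],[22,7],[24,10],[35,0]]
[[1,16],[22,7],[24,10],[35,11],[40,0]]
[[1,16],[22,7],[24,10],[35,11],[40,0]]
[[1,16],[22,7],[24,10],[35,11],[40,0]]
[[1,16],[22,7],[24,10],[35,16],[40,0]]
[[1,16],[22,7],[24,10],[35,16],[40,0]]
[[1,16],[22,9],[24,10],[35,16],[40,0]]
[[1,16],[22,9],[24,10],[35,16],[40,7],[47,0]]
[[1,16],[22,9],[24,10],[30,16],[40,7],[47,0]]
[[1,16],[22,9],[24,10],[30,16],[40,7],[47,0]]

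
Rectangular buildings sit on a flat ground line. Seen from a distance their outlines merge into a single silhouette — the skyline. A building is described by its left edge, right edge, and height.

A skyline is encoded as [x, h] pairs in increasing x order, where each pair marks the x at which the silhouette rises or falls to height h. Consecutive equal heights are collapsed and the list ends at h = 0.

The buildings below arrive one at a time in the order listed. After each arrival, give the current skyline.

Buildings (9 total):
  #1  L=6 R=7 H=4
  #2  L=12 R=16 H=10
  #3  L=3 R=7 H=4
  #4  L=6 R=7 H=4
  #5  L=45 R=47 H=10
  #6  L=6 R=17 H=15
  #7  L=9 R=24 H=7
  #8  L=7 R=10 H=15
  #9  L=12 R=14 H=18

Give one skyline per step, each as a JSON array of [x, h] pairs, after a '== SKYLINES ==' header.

== SKYLINES ==
[[6,4],[7,0]]
[[6,4],[7,0],[12,10],[16,0]]
[[3,4],[7,0],[12,10],[16,0]]
[[3,4],[7,0],[12,10],[16,0]]
[[3,4],[7,0],[12,10],[16,0],[45,10],[47,0]]
[[3,4],[6,15],[17,0],[45,10],[47,0]]
[[3,4],[6,15],[17,7],[24,0],[45,10],[47,0]]
[[3,4],[6,15],[17,7],[24,0],[45,10],[47,0]]
[[3,4],[6,15],[12,18],[14,15],[17,7],[24,0],[45,10],[47,0]]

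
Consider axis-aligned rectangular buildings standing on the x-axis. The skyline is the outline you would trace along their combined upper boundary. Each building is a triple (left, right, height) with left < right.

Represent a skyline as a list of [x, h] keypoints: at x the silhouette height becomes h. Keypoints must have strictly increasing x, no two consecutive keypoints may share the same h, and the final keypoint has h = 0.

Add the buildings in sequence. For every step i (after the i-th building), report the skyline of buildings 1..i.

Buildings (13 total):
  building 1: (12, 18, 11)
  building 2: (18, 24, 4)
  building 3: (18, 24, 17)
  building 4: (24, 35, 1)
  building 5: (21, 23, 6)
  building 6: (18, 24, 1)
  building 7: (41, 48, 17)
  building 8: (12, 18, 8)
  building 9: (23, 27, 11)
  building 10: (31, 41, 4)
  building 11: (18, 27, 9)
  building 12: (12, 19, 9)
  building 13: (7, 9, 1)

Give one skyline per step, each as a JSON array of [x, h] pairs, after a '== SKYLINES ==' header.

== SKYLINES ==
[[12,11],[18,0]]
[[12,11],[18,4],[24,0]]
[[12,11],[18,17],[24,0]]
[[12,11],[18,17],[24,1],[35,0]]
[[12,11],[18,17],[24,1],[35,0]]
[[12,11],[18,17],[24,1],[35,0]]
[[12,11],[18,17],[24,1],[35,0],[41,17],[48,0]]
[[12,11],[18,17],[24,1],[35,0],[41,17],[48,0]]
[[12,11],[18,17],[24,11],[27,1],[35,0],[41,17],[48,0]]
[[12,11],[18,17],[24,11],[27,1],[31,4],[41,17],[48,0]]
[[12,11],[18,17],[24,11],[27,1],[31,4],[41,17],[48,0]]
[[12,11],[18,17],[24,11],[27,1],[31,4],[41,17],[48,0]]
[[7,1],[9,0],[12,11],[18,17],[24,11],[27,1],[31,4],[41,17],[48,0]]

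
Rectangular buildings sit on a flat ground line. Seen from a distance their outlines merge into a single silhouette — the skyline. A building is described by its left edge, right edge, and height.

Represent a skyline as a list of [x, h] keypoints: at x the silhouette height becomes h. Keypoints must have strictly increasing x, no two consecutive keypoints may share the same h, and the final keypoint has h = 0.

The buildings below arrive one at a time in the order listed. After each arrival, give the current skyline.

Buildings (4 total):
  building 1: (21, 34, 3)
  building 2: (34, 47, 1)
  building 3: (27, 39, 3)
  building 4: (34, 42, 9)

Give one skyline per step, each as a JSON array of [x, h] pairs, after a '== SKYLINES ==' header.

== SKYLINES ==
[[21,3],[34,0]]
[[21,3],[34,1],[47,0]]
[[21,3],[39,1],[47,0]]
[[21,3],[34,9],[42,1],[47,0]]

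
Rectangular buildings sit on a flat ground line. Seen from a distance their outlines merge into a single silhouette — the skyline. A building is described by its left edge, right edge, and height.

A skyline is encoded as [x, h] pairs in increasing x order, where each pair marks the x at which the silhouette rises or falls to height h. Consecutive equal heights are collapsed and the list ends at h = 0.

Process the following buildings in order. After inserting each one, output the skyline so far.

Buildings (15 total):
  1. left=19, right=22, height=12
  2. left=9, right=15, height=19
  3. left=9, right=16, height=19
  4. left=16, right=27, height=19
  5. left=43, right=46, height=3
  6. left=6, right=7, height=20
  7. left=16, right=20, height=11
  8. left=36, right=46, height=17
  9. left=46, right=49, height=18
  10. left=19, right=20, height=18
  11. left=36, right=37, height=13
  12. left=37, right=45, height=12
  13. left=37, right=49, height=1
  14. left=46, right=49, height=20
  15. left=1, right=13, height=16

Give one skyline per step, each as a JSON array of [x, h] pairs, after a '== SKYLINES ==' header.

== SKYLINES ==
[[19,12],[22,0]]
[[9,19],[15,0],[19,12],[22,0]]
[[9,19],[16,0],[19,12],[22,0]]
[[9,19],[27,0]]
[[9,19],[27,0],[43,3],[46,0]]
[[6,20],[7,0],[9,19],[27,0],[43,3],[46,0]]
[[6,20],[7,0],[9,19],[27,0],[43,3],[46,0]]
[[6,20],[7,0],[9,19],[27,0],[36,17],[46,0]]
[[6,20],[7,0],[9,19],[27,0],[36,17],[46,18],[49,0]]
[[6,20],[7,0],[9,19],[27,0],[36,17],[46,18],[49,0]]
[[6,20],[7,0],[9,19],[27,0],[36,17],[46,18],[49,0]]
[[6,20],[7,0],[9,19],[27,0],[36,17],[46,18],[49,0]]
[[6,20],[7,0],[9,19],[27,0],[36,17],[46,18],[49,0]]
[[6,20],[7,0],[9,19],[27,0],[36,17],[46,20],[49,0]]
[[1,16],[6,20],[7,16],[9,19],[27,0],[36,17],[46,20],[49,0]]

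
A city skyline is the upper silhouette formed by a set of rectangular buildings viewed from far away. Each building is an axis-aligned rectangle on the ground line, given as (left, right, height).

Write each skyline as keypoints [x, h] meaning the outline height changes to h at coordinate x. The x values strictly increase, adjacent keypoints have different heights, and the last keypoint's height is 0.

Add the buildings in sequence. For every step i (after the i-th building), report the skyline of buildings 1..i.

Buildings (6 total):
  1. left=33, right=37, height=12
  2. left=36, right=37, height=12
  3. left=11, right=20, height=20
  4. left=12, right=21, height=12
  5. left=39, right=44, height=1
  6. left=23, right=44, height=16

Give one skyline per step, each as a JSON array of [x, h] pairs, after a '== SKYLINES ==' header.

== SKYLINES ==
[[33,12],[37,0]]
[[33,12],[37,0]]
[[11,20],[20,0],[33,12],[37,0]]
[[11,20],[20,12],[21,0],[33,12],[37,0]]
[[11,20],[20,12],[21,0],[33,12],[37,0],[39,1],[44,0]]
[[11,20],[20,12],[21,0],[23,16],[44,0]]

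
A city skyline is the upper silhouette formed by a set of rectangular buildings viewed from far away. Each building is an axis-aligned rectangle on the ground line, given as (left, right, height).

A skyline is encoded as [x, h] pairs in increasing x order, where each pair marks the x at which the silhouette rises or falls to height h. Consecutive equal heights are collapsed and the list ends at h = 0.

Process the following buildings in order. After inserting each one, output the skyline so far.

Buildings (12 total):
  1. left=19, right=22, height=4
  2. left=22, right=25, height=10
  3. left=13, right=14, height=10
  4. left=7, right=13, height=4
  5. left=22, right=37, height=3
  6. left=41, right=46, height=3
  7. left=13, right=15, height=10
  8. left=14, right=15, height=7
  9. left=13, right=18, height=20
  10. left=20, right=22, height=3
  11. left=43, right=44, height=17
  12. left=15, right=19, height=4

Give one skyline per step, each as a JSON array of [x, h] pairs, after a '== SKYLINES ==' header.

== SKYLINES ==
[[19,4],[22,0]]
[[19,4],[22,10],[25,0]]
[[13,10],[14,0],[19,4],[22,10],[25,0]]
[[7,4],[13,10],[14,0],[19,4],[22,10],[25,0]]
[[7,4],[13,10],[14,0],[19,4],[22,10],[25,3],[37,0]]
[[7,4],[13,10],[14,0],[19,4],[22,10],[25,3],[37,0],[41,3],[46,0]]
[[7,4],[13,10],[15,0],[19,4],[22,10],[25,3],[37,0],[41,3],[46,0]]
[[7,4],[13,10],[15,0],[19,4],[22,10],[25,3],[37,0],[41,3],[46,0]]
[[7,4],[13,20],[18,0],[19,4],[22,10],[25,3],[37,0],[41,3],[46,0]]
[[7,4],[13,20],[18,0],[19,4],[22,10],[25,3],[37,0],[41,3],[46,0]]
[[7,4],[13,20],[18,0],[19,4],[22,10],[25,3],[37,0],[41,3],[43,17],[44,3],[46,0]]
[[7,4],[13,20],[18,4],[22,10],[25,3],[37,0],[41,3],[43,17],[44,3],[46,0]]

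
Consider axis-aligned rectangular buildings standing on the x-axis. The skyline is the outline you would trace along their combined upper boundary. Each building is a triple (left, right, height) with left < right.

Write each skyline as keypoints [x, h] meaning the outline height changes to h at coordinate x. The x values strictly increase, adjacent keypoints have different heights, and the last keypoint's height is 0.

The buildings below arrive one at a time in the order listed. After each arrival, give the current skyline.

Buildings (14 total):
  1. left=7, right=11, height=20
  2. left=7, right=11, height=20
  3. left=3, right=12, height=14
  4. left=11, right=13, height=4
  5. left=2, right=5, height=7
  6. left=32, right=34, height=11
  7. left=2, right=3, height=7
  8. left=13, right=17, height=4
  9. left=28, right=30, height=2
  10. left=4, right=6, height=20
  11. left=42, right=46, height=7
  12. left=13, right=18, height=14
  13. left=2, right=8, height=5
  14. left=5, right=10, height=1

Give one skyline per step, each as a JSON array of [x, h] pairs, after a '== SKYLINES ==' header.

== SKYLINES ==
[[7,20],[11,0]]
[[7,20],[11,0]]
[[3,14],[7,20],[11,14],[12,0]]
[[3,14],[7,20],[11,14],[12,4],[13,0]]
[[2,7],[3,14],[7,20],[11,14],[12,4],[13,0]]
[[2,7],[3,14],[7,20],[11,14],[12,4],[13,0],[32,11],[34,0]]
[[2,7],[3,14],[7,20],[11,14],[12,4],[13,0],[32,11],[34,0]]
[[2,7],[3,14],[7,20],[11,14],[12,4],[17,0],[32,11],[34,0]]
[[2,7],[3,14],[7,20],[11,14],[12,4],[17,0],[28,2],[30,0],[32,11],[34,0]]
[[2,7],[3,14],[4,20],[6,14],[7,20],[11,14],[12,4],[17,0],[28,2],[30,0],[32,11],[34,0]]
[[2,7],[3,14],[4,20],[6,14],[7,20],[11,14],[12,4],[17,0],[28,2],[30,0],[32,11],[34,0],[42,7],[46,0]]
[[2,7],[3,14],[4,20],[6,14],[7,20],[11,14],[12,4],[13,14],[18,0],[28,2],[30,0],[32,11],[34,0],[42,7],[46,0]]
[[2,7],[3,14],[4,20],[6,14],[7,20],[11,14],[12,4],[13,14],[18,0],[28,2],[30,0],[32,11],[34,0],[42,7],[46,0]]
[[2,7],[3,14],[4,20],[6,14],[7,20],[11,14],[12,4],[13,14],[18,0],[28,2],[30,0],[32,11],[34,0],[42,7],[46,0]]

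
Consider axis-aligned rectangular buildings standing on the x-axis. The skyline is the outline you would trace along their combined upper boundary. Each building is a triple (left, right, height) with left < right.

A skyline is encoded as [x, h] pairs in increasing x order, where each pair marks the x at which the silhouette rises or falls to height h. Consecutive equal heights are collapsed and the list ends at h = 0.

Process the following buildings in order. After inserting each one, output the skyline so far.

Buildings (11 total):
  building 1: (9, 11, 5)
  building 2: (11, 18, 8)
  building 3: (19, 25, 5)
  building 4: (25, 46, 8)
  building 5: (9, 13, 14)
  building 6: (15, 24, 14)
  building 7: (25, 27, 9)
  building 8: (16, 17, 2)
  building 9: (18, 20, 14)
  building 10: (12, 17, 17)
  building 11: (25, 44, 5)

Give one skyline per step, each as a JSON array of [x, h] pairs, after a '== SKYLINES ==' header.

== SKYLINES ==
[[9,5],[11,0]]
[[9,5],[11,8],[18,0]]
[[9,5],[11,8],[18,0],[19,5],[25,0]]
[[9,5],[11,8],[18,0],[19,5],[25,8],[46,0]]
[[9,14],[13,8],[18,0],[19,5],[25,8],[46,0]]
[[9,14],[13,8],[15,14],[24,5],[25,8],[46,0]]
[[9,14],[13,8],[15,14],[24,5],[25,9],[27,8],[46,0]]
[[9,14],[13,8],[15,14],[24,5],[25,9],[27,8],[46,0]]
[[9,14],[13,8],[15,14],[24,5],[25,9],[27,8],[46,0]]
[[9,14],[12,17],[17,14],[24,5],[25,9],[27,8],[46,0]]
[[9,14],[12,17],[17,14],[24,5],[25,9],[27,8],[46,0]]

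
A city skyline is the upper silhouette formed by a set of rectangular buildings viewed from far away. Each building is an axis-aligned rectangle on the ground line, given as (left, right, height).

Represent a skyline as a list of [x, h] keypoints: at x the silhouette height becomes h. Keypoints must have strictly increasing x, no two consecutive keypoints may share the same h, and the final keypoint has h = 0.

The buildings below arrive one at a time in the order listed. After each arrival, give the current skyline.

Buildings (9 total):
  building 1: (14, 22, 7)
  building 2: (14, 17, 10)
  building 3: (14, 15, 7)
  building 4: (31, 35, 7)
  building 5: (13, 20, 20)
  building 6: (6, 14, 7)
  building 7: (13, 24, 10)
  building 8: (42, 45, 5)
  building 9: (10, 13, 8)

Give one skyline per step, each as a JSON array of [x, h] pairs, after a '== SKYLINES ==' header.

== SKYLINES ==
[[14,7],[22,0]]
[[14,10],[17,7],[22,0]]
[[14,10],[17,7],[22,0]]
[[14,10],[17,7],[22,0],[31,7],[35,0]]
[[13,20],[20,7],[22,0],[31,7],[35,0]]
[[6,7],[13,20],[20,7],[22,0],[31,7],[35,0]]
[[6,7],[13,20],[20,10],[24,0],[31,7],[35,0]]
[[6,7],[13,20],[20,10],[24,0],[31,7],[35,0],[42,5],[45,0]]
[[6,7],[10,8],[13,20],[20,10],[24,0],[31,7],[35,0],[42,5],[45,0]]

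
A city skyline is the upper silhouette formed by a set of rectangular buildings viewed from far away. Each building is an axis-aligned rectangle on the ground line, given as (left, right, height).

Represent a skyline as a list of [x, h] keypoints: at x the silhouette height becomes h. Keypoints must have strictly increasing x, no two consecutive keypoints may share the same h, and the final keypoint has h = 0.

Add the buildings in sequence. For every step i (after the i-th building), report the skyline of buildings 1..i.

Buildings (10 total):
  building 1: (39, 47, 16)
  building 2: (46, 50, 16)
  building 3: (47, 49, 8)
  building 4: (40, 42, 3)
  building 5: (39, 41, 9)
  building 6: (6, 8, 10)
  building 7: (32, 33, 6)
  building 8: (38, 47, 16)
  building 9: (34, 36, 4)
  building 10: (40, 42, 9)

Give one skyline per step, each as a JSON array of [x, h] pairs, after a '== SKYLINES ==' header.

== SKYLINES ==
[[39,16],[47,0]]
[[39,16],[50,0]]
[[39,16],[50,0]]
[[39,16],[50,0]]
[[39,16],[50,0]]
[[6,10],[8,0],[39,16],[50,0]]
[[6,10],[8,0],[32,6],[33,0],[39,16],[50,0]]
[[6,10],[8,0],[32,6],[33,0],[38,16],[50,0]]
[[6,10],[8,0],[32,6],[33,0],[34,4],[36,0],[38,16],[50,0]]
[[6,10],[8,0],[32,6],[33,0],[34,4],[36,0],[38,16],[50,0]]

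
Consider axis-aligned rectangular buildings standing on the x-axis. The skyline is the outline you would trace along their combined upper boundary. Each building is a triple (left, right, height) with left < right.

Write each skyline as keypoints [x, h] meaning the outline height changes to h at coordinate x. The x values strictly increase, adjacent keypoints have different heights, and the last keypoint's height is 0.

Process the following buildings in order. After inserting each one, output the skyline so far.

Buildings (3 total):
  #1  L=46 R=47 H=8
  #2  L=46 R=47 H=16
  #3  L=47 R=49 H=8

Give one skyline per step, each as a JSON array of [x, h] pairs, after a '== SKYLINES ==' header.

== SKYLINES ==
[[46,8],[47,0]]
[[46,16],[47,0]]
[[46,16],[47,8],[49,0]]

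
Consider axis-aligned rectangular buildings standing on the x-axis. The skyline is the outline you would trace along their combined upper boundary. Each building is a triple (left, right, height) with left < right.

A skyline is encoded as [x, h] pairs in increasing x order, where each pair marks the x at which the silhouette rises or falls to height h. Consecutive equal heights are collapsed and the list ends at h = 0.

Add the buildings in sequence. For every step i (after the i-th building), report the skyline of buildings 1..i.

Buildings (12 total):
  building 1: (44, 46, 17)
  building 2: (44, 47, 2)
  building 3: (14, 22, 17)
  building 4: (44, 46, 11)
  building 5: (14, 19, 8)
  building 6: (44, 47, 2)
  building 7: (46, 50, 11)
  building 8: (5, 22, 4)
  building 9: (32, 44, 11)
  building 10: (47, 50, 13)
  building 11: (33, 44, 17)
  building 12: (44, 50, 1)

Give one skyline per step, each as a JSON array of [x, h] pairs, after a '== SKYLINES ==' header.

== SKYLINES ==
[[44,17],[46,0]]
[[44,17],[46,2],[47,0]]
[[14,17],[22,0],[44,17],[46,2],[47,0]]
[[14,17],[22,0],[44,17],[46,2],[47,0]]
[[14,17],[22,0],[44,17],[46,2],[47,0]]
[[14,17],[22,0],[44,17],[46,2],[47,0]]
[[14,17],[22,0],[44,17],[46,11],[50,0]]
[[5,4],[14,17],[22,0],[44,17],[46,11],[50,0]]
[[5,4],[14,17],[22,0],[32,11],[44,17],[46,11],[50,0]]
[[5,4],[14,17],[22,0],[32,11],[44,17],[46,11],[47,13],[50,0]]
[[5,4],[14,17],[22,0],[32,11],[33,17],[46,11],[47,13],[50,0]]
[[5,4],[14,17],[22,0],[32,11],[33,17],[46,11],[47,13],[50,0]]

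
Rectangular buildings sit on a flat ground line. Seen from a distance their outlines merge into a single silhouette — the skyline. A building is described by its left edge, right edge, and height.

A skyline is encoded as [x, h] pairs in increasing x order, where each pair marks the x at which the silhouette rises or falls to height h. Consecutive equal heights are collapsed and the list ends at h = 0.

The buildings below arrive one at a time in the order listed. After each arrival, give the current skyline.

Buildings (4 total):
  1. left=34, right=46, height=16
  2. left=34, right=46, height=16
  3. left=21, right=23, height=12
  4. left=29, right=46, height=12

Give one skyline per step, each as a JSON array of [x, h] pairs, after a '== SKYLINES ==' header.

== SKYLINES ==
[[34,16],[46,0]]
[[34,16],[46,0]]
[[21,12],[23,0],[34,16],[46,0]]
[[21,12],[23,0],[29,12],[34,16],[46,0]]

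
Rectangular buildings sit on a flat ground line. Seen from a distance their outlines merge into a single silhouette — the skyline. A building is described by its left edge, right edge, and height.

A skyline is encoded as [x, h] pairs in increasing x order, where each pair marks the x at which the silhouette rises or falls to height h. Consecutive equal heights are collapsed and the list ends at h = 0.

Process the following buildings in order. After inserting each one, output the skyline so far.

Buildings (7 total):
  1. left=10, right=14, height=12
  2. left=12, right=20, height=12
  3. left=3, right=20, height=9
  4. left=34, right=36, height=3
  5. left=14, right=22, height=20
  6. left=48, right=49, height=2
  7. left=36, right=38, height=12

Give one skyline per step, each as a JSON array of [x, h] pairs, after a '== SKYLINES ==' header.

== SKYLINES ==
[[10,12],[14,0]]
[[10,12],[20,0]]
[[3,9],[10,12],[20,0]]
[[3,9],[10,12],[20,0],[34,3],[36,0]]
[[3,9],[10,12],[14,20],[22,0],[34,3],[36,0]]
[[3,9],[10,12],[14,20],[22,0],[34,3],[36,0],[48,2],[49,0]]
[[3,9],[10,12],[14,20],[22,0],[34,3],[36,12],[38,0],[48,2],[49,0]]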